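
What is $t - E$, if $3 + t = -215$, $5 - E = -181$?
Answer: $-404$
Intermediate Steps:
$E = 186$ ($E = 5 - -181 = 5 + 181 = 186$)
$t = -218$ ($t = -3 - 215 = -218$)
$t - E = -218 - 186 = -404$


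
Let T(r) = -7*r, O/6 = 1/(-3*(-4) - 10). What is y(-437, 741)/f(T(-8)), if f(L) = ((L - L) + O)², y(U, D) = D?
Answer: 247/3 ≈ 82.333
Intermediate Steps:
O = 3 (O = 6/(-3*(-4) - 10) = 6/(12 - 10) = 6/2 = 6*(½) = 3)
f(L) = 9 (f(L) = ((L - L) + 3)² = (0 + 3)² = 3² = 9)
y(-437, 741)/f(T(-8)) = 741/9 = 741*(⅑) = 247/3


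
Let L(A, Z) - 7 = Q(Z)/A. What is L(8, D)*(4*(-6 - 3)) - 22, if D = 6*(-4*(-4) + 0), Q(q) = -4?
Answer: -256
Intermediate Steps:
D = 96 (D = 6*(16 + 0) = 6*16 = 96)
L(A, Z) = 7 - 4/A
L(8, D)*(4*(-6 - 3)) - 22 = (7 - 4/8)*(4*(-6 - 3)) - 22 = (7 - 4*1/8)*(4*(-9)) - 22 = (7 - 1/2)*(-36) - 22 = (13/2)*(-36) - 22 = -234 - 22 = -256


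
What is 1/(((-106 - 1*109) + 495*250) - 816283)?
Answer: -1/692748 ≈ -1.4435e-6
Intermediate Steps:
1/(((-106 - 1*109) + 495*250) - 816283) = 1/(((-106 - 109) + 123750) - 816283) = 1/((-215 + 123750) - 816283) = 1/(123535 - 816283) = 1/(-692748) = -1/692748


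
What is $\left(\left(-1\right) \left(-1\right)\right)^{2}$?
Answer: $1$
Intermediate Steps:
$\left(\left(-1\right) \left(-1\right)\right)^{2} = 1^{2} = 1$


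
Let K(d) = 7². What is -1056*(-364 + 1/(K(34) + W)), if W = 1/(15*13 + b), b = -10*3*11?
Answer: 1271086608/3307 ≈ 3.8436e+5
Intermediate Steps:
b = -330 (b = -30*11 = -330)
K(d) = 49
W = -1/135 (W = 1/(15*13 - 330) = 1/(195 - 330) = 1/(-135) = -1/135 ≈ -0.0074074)
-1056*(-364 + 1/(K(34) + W)) = -1056*(-364 + 1/(49 - 1/135)) = -1056*(-364 + 1/(6614/135)) = -1056*(-364 + 135/6614) = -1056*(-2407361/6614) = 1271086608/3307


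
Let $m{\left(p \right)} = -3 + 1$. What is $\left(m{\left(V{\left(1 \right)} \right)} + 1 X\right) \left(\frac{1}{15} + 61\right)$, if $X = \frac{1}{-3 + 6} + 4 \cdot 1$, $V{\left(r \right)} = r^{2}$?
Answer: $\frac{6412}{45} \approx 142.49$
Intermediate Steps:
$m{\left(p \right)} = -2$
$X = \frac{13}{3}$ ($X = \frac{1}{3} + 4 = \frac{13}{3} \approx 4.3333$)
$\left(m{\left(V{\left(1 \right)} \right)} + 1 X\right) \left(\frac{1}{15} + 61\right) = \left(-2 + 1 \cdot \frac{13}{3}\right) \left(\frac{1}{15} + 61\right) = \left(-2 + \frac{13}{3}\right) \left(\frac{1}{15} + 61\right) = \frac{7}{3} \cdot \frac{916}{15} = \frac{6412}{45}$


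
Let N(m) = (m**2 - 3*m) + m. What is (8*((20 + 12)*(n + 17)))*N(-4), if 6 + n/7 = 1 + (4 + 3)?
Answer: 190464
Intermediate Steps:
N(m) = m**2 - 2*m
n = 14 (n = -42 + 7*(1 + (4 + 3)) = -42 + 7*(1 + 7) = -42 + 7*8 = -42 + 56 = 14)
(8*((20 + 12)*(n + 17)))*N(-4) = (8*((20 + 12)*(14 + 17)))*(-4*(-2 - 4)) = (8*(32*31))*(-4*(-6)) = (8*992)*24 = 7936*24 = 190464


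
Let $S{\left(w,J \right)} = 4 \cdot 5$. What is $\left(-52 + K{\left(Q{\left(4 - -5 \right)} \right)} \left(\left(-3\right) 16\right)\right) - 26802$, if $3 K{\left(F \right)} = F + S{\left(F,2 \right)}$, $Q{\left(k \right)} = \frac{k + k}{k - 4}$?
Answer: $- \frac{136158}{5} \approx -27232.0$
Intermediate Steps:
$S{\left(w,J \right)} = 20$
$Q{\left(k \right)} = \frac{2 k}{-4 + k}$
$K{\left(F \right)} = \frac{20}{3} + \frac{F}{3}$ ($K{\left(F \right)} = \frac{F + 20}{3} = \frac{20 + F}{3} = \frac{20}{3} + \frac{F}{3}$)
$\left(-52 + K{\left(Q{\left(4 - -5 \right)} \right)} \left(\left(-3\right) 16\right)\right) - 26802 = \left(-52 + \left(\frac{20}{3} + \frac{2 \left(4 - -5\right) \frac{1}{-4 + \left(4 - -5\right)}}{3}\right) \left(\left(-3\right) 16\right)\right) - 26802 = \left(-52 + \left(\frac{20}{3} + \frac{2 \left(4 + 5\right) \frac{1}{-4 + \left(4 + 5\right)}}{3}\right) \left(-48\right)\right) - 26802 = \left(-52 + \left(\frac{20}{3} + \frac{2 \cdot 9 \frac{1}{-4 + 9}}{3}\right) \left(-48\right)\right) - 26802 = \left(-52 + \left(\frac{20}{3} + \frac{2 \cdot 9 \cdot \frac{1}{5}}{3}\right) \left(-48\right)\right) - 26802 = \left(-52 + \left(\frac{20}{3} + \frac{1}{3} \cdot \frac{18}{5}\right) \left(-48\right)\right) - 26802 = \left(-52 + \left(\frac{20}{3} + \frac{6}{5}\right) \left(-48\right)\right) - 26802 = \left(-52 + \frac{118}{15} \left(-48\right)\right) - 26802 = \left(-52 - \frac{1888}{5}\right) - 26802 = - \frac{2148}{5} - 26802 = - \frac{136158}{5}$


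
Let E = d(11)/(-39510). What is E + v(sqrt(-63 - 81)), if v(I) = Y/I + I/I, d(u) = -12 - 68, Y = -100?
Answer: 3959/3951 + 25*I/3 ≈ 1.002 + 8.3333*I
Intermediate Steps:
d(u) = -80
v(I) = 1 - 100/I (v(I) = -100/I + I/I = -100/I + 1 = 1 - 100/I)
E = 8/3951 (E = -80/(-39510) = -80*(-1/39510) = 8/3951 ≈ 0.0020248)
E + v(sqrt(-63 - 81)) = 8/3951 + (-100 + sqrt(-63 - 81))/(sqrt(-63 - 81)) = 8/3951 + (-100 + sqrt(-144))/(sqrt(-144)) = 8/3951 + (-100 + 12*I)/((12*I)) = 8/3951 + (-I/12)*(-100 + 12*I) = 8/3951 - I*(-100 + 12*I)/12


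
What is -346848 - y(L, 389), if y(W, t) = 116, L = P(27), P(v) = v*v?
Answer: -346964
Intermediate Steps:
P(v) = v²
L = 729 (L = 27² = 729)
-346848 - y(L, 389) = -346848 - 1*116 = -346848 - 116 = -346964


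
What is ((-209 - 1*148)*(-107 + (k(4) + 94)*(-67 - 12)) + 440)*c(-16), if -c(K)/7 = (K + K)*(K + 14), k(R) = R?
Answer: -1255534784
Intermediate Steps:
c(K) = -14*K*(14 + K) (c(K) = -7*(K + K)*(K + 14) = -7*2*K*(14 + K) = -14*K*(14 + K))
((-209 - 1*148)*(-107 + (k(4) + 94)*(-67 - 12)) + 440)*c(-16) = ((-209 - 1*148)*(-107 + (4 + 94)*(-67 - 12)) + 440)*(-14*(-16)*(14 - 16)) = ((-209 - 148)*(-107 + 98*(-79)) + 440)*(-14*(-16)*(-2)) = (-357*(-107 - 7742) + 440)*(-448) = (-357*(-7849) + 440)*(-448) = (2802093 + 440)*(-448) = 2802533*(-448) = -1255534784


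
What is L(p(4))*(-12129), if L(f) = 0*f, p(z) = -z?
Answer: 0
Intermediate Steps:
L(f) = 0
L(p(4))*(-12129) = 0*(-12129) = 0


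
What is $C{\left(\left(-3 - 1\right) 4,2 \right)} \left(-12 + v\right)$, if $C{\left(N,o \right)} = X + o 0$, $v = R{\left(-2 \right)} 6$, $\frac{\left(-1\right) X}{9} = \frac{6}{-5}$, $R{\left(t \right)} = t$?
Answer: $- \frac{1296}{5} \approx -259.2$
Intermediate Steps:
$X = \frac{54}{5}$ ($X = - 9 \frac{6}{-5} = - 9 \cdot 6 \left(- \frac{1}{5}\right) = \left(-9\right) \left(- \frac{6}{5}\right) = \frac{54}{5} \approx 10.8$)
$v = -12$ ($v = \left(-2\right) 6 = -12$)
$C{\left(N,o \right)} = \frac{54}{5}$ ($C{\left(N,o \right)} = \frac{54}{5} + o 0 = \frac{54}{5} + 0 = \frac{54}{5}$)
$C{\left(\left(-3 - 1\right) 4,2 \right)} \left(-12 + v\right) = \frac{54 \left(-12 - 12\right)}{5} = \frac{54}{5} \left(-24\right) = - \frac{1296}{5}$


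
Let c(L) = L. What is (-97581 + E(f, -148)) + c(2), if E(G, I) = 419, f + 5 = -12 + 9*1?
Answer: -97160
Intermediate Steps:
f = -8 (f = -5 + (-12 + 9*1) = -5 + (-12 + 9) = -5 - 3 = -8)
(-97581 + E(f, -148)) + c(2) = (-97581 + 419) + 2 = -97162 + 2 = -97160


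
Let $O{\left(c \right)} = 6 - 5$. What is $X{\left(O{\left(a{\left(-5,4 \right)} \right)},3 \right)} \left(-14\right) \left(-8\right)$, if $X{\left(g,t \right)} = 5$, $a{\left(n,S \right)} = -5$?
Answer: $560$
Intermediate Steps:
$O{\left(c \right)} = 1$ ($O{\left(c \right)} = 6 - 5 = 1$)
$X{\left(O{\left(a{\left(-5,4 \right)} \right)},3 \right)} \left(-14\right) \left(-8\right) = 5 \left(-14\right) \left(-8\right) = \left(-70\right) \left(-8\right) = 560$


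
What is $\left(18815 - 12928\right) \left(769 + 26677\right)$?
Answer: $161574602$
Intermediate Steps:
$\left(18815 - 12928\right) \left(769 + 26677\right) = 5887 \cdot 27446 = 161574602$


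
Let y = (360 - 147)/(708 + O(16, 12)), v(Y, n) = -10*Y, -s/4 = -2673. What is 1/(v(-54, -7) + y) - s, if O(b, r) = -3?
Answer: -1357573697/126971 ≈ -10692.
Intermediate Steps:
s = 10692 (s = -4*(-2673) = 10692)
y = 71/235 (y = (360 - 147)/(708 - 3) = 213/705 = 213*(1/705) = 71/235 ≈ 0.30213)
1/(v(-54, -7) + y) - s = 1/(-10*(-54) + 71/235) - 1*10692 = 1/(540 + 71/235) - 10692 = 1/(126971/235) - 10692 = 235/126971 - 10692 = -1357573697/126971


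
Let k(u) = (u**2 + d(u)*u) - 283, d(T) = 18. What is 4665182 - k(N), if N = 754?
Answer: 4083377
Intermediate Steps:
k(u) = -283 + u**2 + 18*u (k(u) = (u**2 + 18*u) - 283 = -283 + u**2 + 18*u)
4665182 - k(N) = 4665182 - (-283 + 754**2 + 18*754) = 4665182 - (-283 + 568516 + 13572) = 4665182 - 1*581805 = 4665182 - 581805 = 4083377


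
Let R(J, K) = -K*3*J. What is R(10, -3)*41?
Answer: 3690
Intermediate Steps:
R(J, K) = -3*J*K (R(J, K) = -3*K*J = -3*J*K)
R(10, -3)*41 = -3*10*(-3)*41 = 90*41 = 3690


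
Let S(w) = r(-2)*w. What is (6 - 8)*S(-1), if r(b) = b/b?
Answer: 2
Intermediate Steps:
r(b) = 1
S(w) = w (S(w) = 1*w = w)
(6 - 8)*S(-1) = (6 - 8)*(-1) = -2*(-1) = 2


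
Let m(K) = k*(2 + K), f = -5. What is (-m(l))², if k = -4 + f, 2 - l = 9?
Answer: 2025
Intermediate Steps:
l = -7 (l = 2 - 1*9 = 2 - 9 = -7)
k = -9 (k = -4 - 5 = -9)
m(K) = -18 - 9*K (m(K) = -9*(2 + K) = -18 - 9*K)
(-m(l))² = (-(-18 - 9*(-7)))² = (-(-18 + 63))² = (-1*45)² = (-45)² = 2025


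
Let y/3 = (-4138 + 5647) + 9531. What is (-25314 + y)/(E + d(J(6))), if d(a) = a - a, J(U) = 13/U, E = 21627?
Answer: 2602/7209 ≈ 0.36094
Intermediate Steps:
y = 33120 (y = 3*((-4138 + 5647) + 9531) = 3*(1509 + 9531) = 3*11040 = 33120)
d(a) = 0
(-25314 + y)/(E + d(J(6))) = (-25314 + 33120)/(21627 + 0) = 7806/21627 = 7806*(1/21627) = 2602/7209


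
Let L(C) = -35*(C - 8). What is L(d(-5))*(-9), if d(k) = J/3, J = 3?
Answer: -2205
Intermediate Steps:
d(k) = 1 (d(k) = 3/3 = 3*(1/3) = 1)
L(C) = 280 - 35*C (L(C) = -35*(-8 + C) = 280 - 35*C)
L(d(-5))*(-9) = (280 - 35*1)*(-9) = (280 - 35)*(-9) = 245*(-9) = -2205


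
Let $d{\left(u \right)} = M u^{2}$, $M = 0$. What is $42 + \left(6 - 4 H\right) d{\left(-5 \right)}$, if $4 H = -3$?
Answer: $42$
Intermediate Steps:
$H = - \frac{3}{4}$ ($H = \frac{1}{4} \left(-3\right) = - \frac{3}{4} \approx -0.75$)
$d{\left(u \right)} = 0$ ($d{\left(u \right)} = 0 u^{2} = 0$)
$42 + \left(6 - 4 H\right) d{\left(-5 \right)} = 42 + \left(6 - -3\right) 0 = 42 + \left(6 + 3\right) 0 = 42 + 9 \cdot 0 = 42 + 0 = 42$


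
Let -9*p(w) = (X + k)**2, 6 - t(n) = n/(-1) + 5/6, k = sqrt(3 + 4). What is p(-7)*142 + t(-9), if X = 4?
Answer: -6601/18 - 1136*sqrt(7)/9 ≈ -700.67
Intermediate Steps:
k = sqrt(7) ≈ 2.6458
t(n) = 31/6 + n (t(n) = 6 - (n/(-1) + 5/6) = 6 - (n*(-1) + 5*(1/6)) = 6 - (-n + 5/6) = 6 - (5/6 - n) = 6 + (-5/6 + n) = 31/6 + n)
p(w) = -(4 + sqrt(7))**2/9
p(-7)*142 + t(-9) = -(4 + sqrt(7))**2/9*142 + (31/6 - 9) = -142*(4 + sqrt(7))**2/9 - 23/6 = -23/6 - 142*(4 + sqrt(7))**2/9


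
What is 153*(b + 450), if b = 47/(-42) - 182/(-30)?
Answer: 4872489/70 ≈ 69607.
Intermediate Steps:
b = 1039/210 (b = 47*(-1/42) - 182*(-1/30) = -47/42 + 91/15 = 1039/210 ≈ 4.9476)
153*(b + 450) = 153*(1039/210 + 450) = 153*(95539/210) = 4872489/70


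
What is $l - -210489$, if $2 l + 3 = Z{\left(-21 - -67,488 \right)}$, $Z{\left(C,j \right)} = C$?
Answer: $\frac{421021}{2} \approx 2.1051 \cdot 10^{5}$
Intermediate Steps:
$l = \frac{43}{2}$ ($l = - \frac{3}{2} + \frac{-21 - -67}{2} = - \frac{3}{2} + \frac{-21 + 67}{2} = - \frac{3}{2} + \frac{1}{2} \cdot 46 = - \frac{3}{2} + 23 = \frac{43}{2} \approx 21.5$)
$l - -210489 = \frac{43}{2} - -210489 = \frac{43}{2} + 210489 = \frac{421021}{2}$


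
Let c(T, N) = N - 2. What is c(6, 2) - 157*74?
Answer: -11618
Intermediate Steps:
c(T, N) = -2 + N
c(6, 2) - 157*74 = (-2 + 2) - 157*74 = 0 - 11618 = -11618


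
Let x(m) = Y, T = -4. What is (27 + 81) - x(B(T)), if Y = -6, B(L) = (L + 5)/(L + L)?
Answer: 114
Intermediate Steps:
B(L) = (5 + L)/(2*L) (B(L) = (5 + L)/((2*L)) = (5 + L)*(1/(2*L)) = (5 + L)/(2*L))
x(m) = -6
(27 + 81) - x(B(T)) = (27 + 81) - 1*(-6) = 108 + 6 = 114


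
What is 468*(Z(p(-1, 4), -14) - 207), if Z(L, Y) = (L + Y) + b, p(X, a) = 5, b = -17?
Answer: -109044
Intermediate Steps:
Z(L, Y) = -17 + L + Y (Z(L, Y) = (L + Y) - 17 = -17 + L + Y)
468*(Z(p(-1, 4), -14) - 207) = 468*((-17 + 5 - 14) - 207) = 468*(-26 - 207) = 468*(-233) = -109044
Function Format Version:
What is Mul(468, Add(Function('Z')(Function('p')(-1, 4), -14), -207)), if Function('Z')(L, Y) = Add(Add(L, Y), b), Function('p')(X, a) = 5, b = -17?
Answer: -109044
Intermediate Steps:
Function('Z')(L, Y) = Add(-17, L, Y) (Function('Z')(L, Y) = Add(Add(L, Y), -17) = Add(-17, L, Y))
Mul(468, Add(Function('Z')(Function('p')(-1, 4), -14), -207)) = Mul(468, Add(Add(-17, 5, -14), -207)) = Mul(468, Add(-26, -207)) = Mul(468, -233) = -109044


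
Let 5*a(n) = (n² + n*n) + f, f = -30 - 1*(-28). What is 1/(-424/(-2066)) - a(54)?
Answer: -246159/212 ≈ -1161.1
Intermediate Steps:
f = -2 (f = -30 + 28 = -2)
a(n) = -⅖ + 2*n²/5 (a(n) = ((n² + n*n) - 2)/5 = ((n² + n²) - 2)/5 = (2*n² - 2)/5 = (-2 + 2*n²)/5 = -⅖ + 2*n²/5)
1/(-424/(-2066)) - a(54) = 1/(-424/(-2066)) - (-⅖ + (⅖)*54²) = 1/(-424*(-1/2066)) - (-⅖ + (⅖)*2916) = 1/(212/1033) - (-⅖ + 5832/5) = 1033/212 - 1*1166 = 1033/212 - 1166 = -246159/212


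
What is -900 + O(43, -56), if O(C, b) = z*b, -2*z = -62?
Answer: -2636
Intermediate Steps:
z = 31 (z = -½*(-62) = 31)
O(C, b) = 31*b
-900 + O(43, -56) = -900 + 31*(-56) = -900 - 1736 = -2636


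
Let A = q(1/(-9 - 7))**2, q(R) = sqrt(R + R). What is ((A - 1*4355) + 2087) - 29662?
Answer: -255441/8 ≈ -31930.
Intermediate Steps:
q(R) = sqrt(2)*sqrt(R) (q(R) = sqrt(2*R) = sqrt(2)*sqrt(R))
A = -1/8 (A = (sqrt(2)*sqrt(1/(-9 - 7)))**2 = (sqrt(2)*sqrt(1/(-16)))**2 = (sqrt(2)*sqrt(-1/16))**2 = (sqrt(2)*(I/4))**2 = (I*sqrt(2)/4)**2 = -1/8 ≈ -0.12500)
((A - 1*4355) + 2087) - 29662 = ((-1/8 - 1*4355) + 2087) - 29662 = ((-1/8 - 4355) + 2087) - 29662 = (-34841/8 + 2087) - 29662 = -18145/8 - 29662 = -255441/8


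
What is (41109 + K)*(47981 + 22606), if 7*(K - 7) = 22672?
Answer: 21916134108/7 ≈ 3.1309e+9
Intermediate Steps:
K = 22721/7 (K = 7 + (⅐)*22672 = 7 + 22672/7 = 22721/7 ≈ 3245.9)
(41109 + K)*(47981 + 22606) = (41109 + 22721/7)*(47981 + 22606) = (310484/7)*70587 = 21916134108/7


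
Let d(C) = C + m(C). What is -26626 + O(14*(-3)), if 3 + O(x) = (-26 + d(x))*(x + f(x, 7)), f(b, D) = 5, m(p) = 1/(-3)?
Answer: -72302/3 ≈ -24101.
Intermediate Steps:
m(p) = -⅓
d(C) = -⅓ + C (d(C) = C - ⅓ = -⅓ + C)
O(x) = -3 + (5 + x)*(-79/3 + x) (O(x) = -3 + (-26 + (-⅓ + x))*(x + 5) = -3 + (-79/3 + x)*(5 + x) = -3 + (5 + x)*(-79/3 + x))
-26626 + O(14*(-3)) = -26626 + (-404/3 + (14*(-3))² - 896*(-3)/3) = -26626 + (-404/3 + (-42)² - 64/3*(-42)) = -26626 + (-404/3 + 1764 + 896) = -26626 + 7576/3 = -72302/3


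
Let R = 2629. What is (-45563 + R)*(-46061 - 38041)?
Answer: 3610835268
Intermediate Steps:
(-45563 + R)*(-46061 - 38041) = (-45563 + 2629)*(-46061 - 38041) = -42934*(-84102) = 3610835268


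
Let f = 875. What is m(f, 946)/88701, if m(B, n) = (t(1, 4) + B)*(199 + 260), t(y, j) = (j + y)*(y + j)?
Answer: 137700/29567 ≈ 4.6572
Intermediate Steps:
t(y, j) = (j + y)² (t(y, j) = (j + y)*(j + y) = (j + y)²)
m(B, n) = 11475 + 459*B (m(B, n) = ((4 + 1)² + B)*(199 + 260) = (5² + B)*459 = (25 + B)*459 = 11475 + 459*B)
m(f, 946)/88701 = (11475 + 459*875)/88701 = (11475 + 401625)*(1/88701) = 413100*(1/88701) = 137700/29567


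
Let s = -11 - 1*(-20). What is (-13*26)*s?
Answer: -3042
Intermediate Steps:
s = 9 (s = -11 + 20 = 9)
(-13*26)*s = -13*26*9 = -338*9 = -3042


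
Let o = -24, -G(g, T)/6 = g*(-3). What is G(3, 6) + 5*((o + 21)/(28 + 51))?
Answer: 4251/79 ≈ 53.810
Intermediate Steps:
G(g, T) = 18*g (G(g, T) = -6*g*(-3) = -(-18)*g = 18*g)
G(3, 6) + 5*((o + 21)/(28 + 51)) = 18*3 + 5*((-24 + 21)/(28 + 51)) = 54 + 5*(-3/79) = 54 - 15/79 = 4251/79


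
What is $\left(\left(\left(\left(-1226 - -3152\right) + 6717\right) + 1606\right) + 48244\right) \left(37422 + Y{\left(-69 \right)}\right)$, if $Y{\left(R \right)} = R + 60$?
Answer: $2188398609$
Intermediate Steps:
$Y{\left(R \right)} = 60 + R$
$\left(\left(\left(\left(-1226 - -3152\right) + 6717\right) + 1606\right) + 48244\right) \left(37422 + Y{\left(-69 \right)}\right) = \left(\left(\left(\left(-1226 - -3152\right) + 6717\right) + 1606\right) + 48244\right) \left(37422 + \left(60 - 69\right)\right) = \left(\left(\left(\left(-1226 + 3152\right) + 6717\right) + 1606\right) + 48244\right) \left(37422 - 9\right) = \left(\left(\left(1926 + 6717\right) + 1606\right) + 48244\right) 37413 = \left(\left(8643 + 1606\right) + 48244\right) 37413 = \left(10249 + 48244\right) 37413 = 58493 \cdot 37413 = 2188398609$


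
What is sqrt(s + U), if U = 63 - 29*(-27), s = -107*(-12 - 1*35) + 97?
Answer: 2*sqrt(1493) ≈ 77.279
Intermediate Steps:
s = 5126 (s = -107*(-12 - 35) + 97 = -107*(-47) + 97 = 5029 + 97 = 5126)
U = 846 (U = 63 + 783 = 846)
sqrt(s + U) = sqrt(5126 + 846) = sqrt(5972) = 2*sqrt(1493)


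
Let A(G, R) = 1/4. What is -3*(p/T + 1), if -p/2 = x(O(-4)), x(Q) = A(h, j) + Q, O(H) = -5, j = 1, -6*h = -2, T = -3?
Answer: 13/2 ≈ 6.5000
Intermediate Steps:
h = ⅓ (h = -⅙*(-2) = ⅓ ≈ 0.33333)
A(G, R) = ¼ (A(G, R) = 1*(¼) = ¼)
x(Q) = ¼ + Q
p = 19/2 (p = -2*(¼ - 5) = -2*(-19/4) = 19/2 ≈ 9.5000)
-3*(p/T + 1) = -3*((19/2)/(-3) + 1) = -3*((19/2)*(-⅓) + 1) = -3*(-19/6 + 1) = -3*(-13/6) = 13/2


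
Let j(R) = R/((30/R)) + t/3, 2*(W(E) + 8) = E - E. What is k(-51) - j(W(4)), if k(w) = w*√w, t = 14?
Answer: -34/5 - 51*I*√51 ≈ -6.8 - 364.21*I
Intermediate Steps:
W(E) = -8 (W(E) = -8 + (E - E)/2 = -8 + (½)*0 = -8 + 0 = -8)
k(w) = w^(3/2)
j(R) = 14/3 + R²/30 (j(R) = R/((30/R)) + 14/3 = R*(R/30) + 14*(⅓) = R²/30 + 14/3 = 14/3 + R²/30)
k(-51) - j(W(4)) = (-51)^(3/2) - (14/3 + (1/30)*(-8)²) = -51*I*√51 - (14/3 + (1/30)*64) = -51*I*√51 - (14/3 + 32/15) = -51*I*√51 - 1*34/5 = -51*I*√51 - 34/5 = -34/5 - 51*I*√51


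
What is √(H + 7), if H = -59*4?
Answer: I*√229 ≈ 15.133*I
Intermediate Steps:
H = -236
√(H + 7) = √(-236 + 7) = √(-229) = I*√229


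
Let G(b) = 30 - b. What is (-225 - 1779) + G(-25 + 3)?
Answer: -1952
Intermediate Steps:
(-225 - 1779) + G(-25 + 3) = (-225 - 1779) + (30 - (-25 + 3)) = -2004 + (30 - 1*(-22)) = -2004 + (30 + 22) = -2004 + 52 = -1952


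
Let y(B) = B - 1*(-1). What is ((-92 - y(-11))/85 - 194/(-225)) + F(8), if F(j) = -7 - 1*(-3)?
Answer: -15692/3825 ≈ -4.1025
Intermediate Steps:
F(j) = -4 (F(j) = -7 + 3 = -4)
y(B) = 1 + B (y(B) = B + 1 = 1 + B)
((-92 - y(-11))/85 - 194/(-225)) + F(8) = ((-92 - (1 - 11))/85 - 194/(-225)) - 4 = ((-92 - 1*(-10))*(1/85) - 194*(-1/225)) - 4 = ((-92 + 10)*(1/85) + 194/225) - 4 = (-82*1/85 + 194/225) - 4 = (-82/85 + 194/225) - 4 = -392/3825 - 4 = -15692/3825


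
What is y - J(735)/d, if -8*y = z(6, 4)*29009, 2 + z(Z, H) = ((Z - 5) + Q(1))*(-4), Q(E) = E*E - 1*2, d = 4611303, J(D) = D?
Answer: 44589761929/6148404 ≈ 7252.3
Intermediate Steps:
Q(E) = -2 + E**2 (Q(E) = E**2 - 2 = -2 + E**2)
z(Z, H) = 22 - 4*Z (z(Z, H) = -2 + ((Z - 5) + (-2 + 1**2))*(-4) = -2 + ((-5 + Z) + (-2 + 1))*(-4) = -2 + ((-5 + Z) - 1)*(-4) = -2 + (-6 + Z)*(-4) = -2 + (24 - 4*Z) = 22 - 4*Z)
y = 29009/4 (y = -(22 - 4*6)*29009/8 = -(22 - 24)*29009/8 = -(-1)*29009/4 = -1/8*(-58018) = 29009/4 ≈ 7252.3)
y - J(735)/d = 29009/4 - 735/4611303 = 29009/4 - 1*245/1537101 = 29009/4 - 245/1537101 = 44589761929/6148404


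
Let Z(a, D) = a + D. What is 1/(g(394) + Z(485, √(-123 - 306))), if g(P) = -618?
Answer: -133/18118 - I*√429/18118 ≈ -0.0073408 - 0.0011432*I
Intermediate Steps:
Z(a, D) = D + a
1/(g(394) + Z(485, √(-123 - 306))) = 1/(-618 + (√(-123 - 306) + 485)) = 1/(-618 + (√(-429) + 485)) = 1/(-618 + (I*√429 + 485)) = 1/(-618 + (485 + I*√429)) = 1/(-133 + I*√429)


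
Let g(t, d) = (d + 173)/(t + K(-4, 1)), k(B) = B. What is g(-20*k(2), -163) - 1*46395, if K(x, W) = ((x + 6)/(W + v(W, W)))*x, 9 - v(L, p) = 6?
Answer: -974300/21 ≈ -46395.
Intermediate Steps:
v(L, p) = 3 (v(L, p) = 9 - 1*6 = 9 - 6 = 3)
K(x, W) = x*(6 + x)/(3 + W) (K(x, W) = ((x + 6)/(W + 3))*x = ((6 + x)/(3 + W))*x = x*(6 + x)/(3 + W))
g(t, d) = (173 + d)/(-2 + t) (g(t, d) = (d + 173)/(t - 4*(6 - 4)/(3 + 1)) = (173 + d)/(t - 4*2/4) = (173 + d)/(t - 4*1/4*2) = (173 + d)/(t - 2) = (173 + d)/(-2 + t))
g(-20*k(2), -163) - 1*46395 = (173 - 163)/(-2 - 20*2) - 1*46395 = 10/(-2 - 40) - 46395 = 10/(-42) - 46395 = -1/42*10 - 46395 = -5/21 - 46395 = -974300/21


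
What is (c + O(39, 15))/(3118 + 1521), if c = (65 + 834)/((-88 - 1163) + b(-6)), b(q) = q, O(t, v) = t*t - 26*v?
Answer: 1420768/5831223 ≈ 0.24365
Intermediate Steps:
O(t, v) = t² - 26*v
c = -899/1257 (c = (65 + 834)/((-88 - 1163) - 6) = 899/(-1251 - 6) = 899/(-1257) = 899*(-1/1257) = -899/1257 ≈ -0.71519)
(c + O(39, 15))/(3118 + 1521) = (-899/1257 + (39² - 26*15))/(3118 + 1521) = (-899/1257 + (1521 - 390))/4639 = (-899/1257 + 1131)*(1/4639) = (1420768/1257)*(1/4639) = 1420768/5831223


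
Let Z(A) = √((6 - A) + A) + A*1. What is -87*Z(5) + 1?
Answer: -434 - 87*√6 ≈ -647.11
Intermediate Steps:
Z(A) = A + √6 (Z(A) = √6 + A = A + √6)
-87*Z(5) + 1 = -87*(5 + √6) + 1 = (-435 - 87*√6) + 1 = -434 - 87*√6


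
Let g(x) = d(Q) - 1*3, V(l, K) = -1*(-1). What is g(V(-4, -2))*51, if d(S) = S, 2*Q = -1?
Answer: -357/2 ≈ -178.50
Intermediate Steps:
Q = -1/2 (Q = (1/2)*(-1) = -1/2 ≈ -0.50000)
V(l, K) = 1
g(x) = -7/2 (g(x) = -1/2 - 1*3 = -1/2 - 3 = -7/2)
g(V(-4, -2))*51 = -7/2*51 = -357/2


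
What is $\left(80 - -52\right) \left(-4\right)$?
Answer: $-528$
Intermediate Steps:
$\left(80 - -52\right) \left(-4\right) = \left(80 + 52\right) \left(-4\right) = 132 \left(-4\right) = -528$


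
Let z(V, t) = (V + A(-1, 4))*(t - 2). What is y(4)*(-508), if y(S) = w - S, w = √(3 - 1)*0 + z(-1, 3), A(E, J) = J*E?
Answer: 4572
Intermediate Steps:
A(E, J) = E*J
z(V, t) = (-4 + V)*(-2 + t) (z(V, t) = (V - 1*4)*(t - 2) = (V - 4)*(-2 + t) = (-4 + V)*(-2 + t))
w = -5 (w = √(3 - 1)*0 + (8 - 4*3 - 2*(-1) - 1*3) = √2*0 + (8 - 12 + 2 - 3) = 0 - 5 = -5)
y(S) = -5 - S
y(4)*(-508) = (-5 - 1*4)*(-508) = (-5 - 4)*(-508) = -9*(-508) = 4572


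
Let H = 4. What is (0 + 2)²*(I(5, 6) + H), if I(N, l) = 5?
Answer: 36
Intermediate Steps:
(0 + 2)²*(I(5, 6) + H) = (0 + 2)²*(5 + 4) = 2²*9 = 4*9 = 36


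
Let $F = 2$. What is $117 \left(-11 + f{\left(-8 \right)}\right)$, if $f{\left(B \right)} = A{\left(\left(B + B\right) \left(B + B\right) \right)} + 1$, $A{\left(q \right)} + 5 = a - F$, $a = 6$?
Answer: $-1287$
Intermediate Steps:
$A{\left(q \right)} = -1$ ($A{\left(q \right)} = -5 + \left(6 - 2\right) = -5 + 4 = -1$)
$f{\left(B \right)} = 0$ ($f{\left(B \right)} = -1 + 1 = 0$)
$117 \left(-11 + f{\left(-8 \right)}\right) = 117 \left(-11 + 0\right) = 117 \left(-11\right) = -1287$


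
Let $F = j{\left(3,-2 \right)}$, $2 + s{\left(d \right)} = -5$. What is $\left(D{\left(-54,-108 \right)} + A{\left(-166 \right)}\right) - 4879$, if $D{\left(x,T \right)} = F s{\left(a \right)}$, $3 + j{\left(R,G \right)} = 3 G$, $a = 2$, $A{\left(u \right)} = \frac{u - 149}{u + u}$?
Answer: $- \frac{1598597}{332} \approx -4815.0$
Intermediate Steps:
$A{\left(u \right)} = \frac{-149 + u}{2 u}$
$s{\left(d \right)} = -7$ ($s{\left(d \right)} = -2 - 5 = -7$)
$j{\left(R,G \right)} = -3 + 3 G$
$F = -9$ ($F = -3 + 3 \left(-2\right) = -3 - 6 = -9$)
$D{\left(x,T \right)} = 63$ ($D{\left(x,T \right)} = \left(-9\right) \left(-7\right) = 63$)
$\left(D{\left(-54,-108 \right)} + A{\left(-166 \right)}\right) - 4879 = \left(63 + \frac{-149 - 166}{2 \left(-166\right)}\right) - 4879 = \left(63 + \frac{1}{2} \left(- \frac{1}{166}\right) \left(-315\right)\right) - 4879 = \left(63 + \frac{315}{332}\right) - 4879 = \frac{21231}{332} - 4879 = - \frac{1598597}{332}$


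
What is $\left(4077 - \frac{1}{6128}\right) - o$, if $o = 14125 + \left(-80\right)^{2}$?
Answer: $- \frac{100793345}{6128} \approx -16448.0$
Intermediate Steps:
$o = 20525$ ($o = 14125 + 6400 = 20525$)
$\left(4077 - \frac{1}{6128}\right) - o = \left(4077 - \frac{1}{6128}\right) - 20525 = \frac{24983855}{6128} - 20525 = - \frac{100793345}{6128}$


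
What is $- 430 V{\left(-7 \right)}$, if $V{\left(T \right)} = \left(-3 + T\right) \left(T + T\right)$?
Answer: $-60200$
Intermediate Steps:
$V{\left(T \right)} = 2 T \left(-3 + T\right)$ ($V{\left(T \right)} = \left(-3 + T\right) 2 T = 2 T \left(-3 + T\right)$)
$- 430 V{\left(-7 \right)} = - 430 \cdot 2 \left(-7\right) \left(-3 - 7\right) = - 430 \cdot 2 \left(-7\right) \left(-10\right) = \left(-430\right) 140 = -60200$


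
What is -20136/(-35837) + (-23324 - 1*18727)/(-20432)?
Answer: 1918400439/732221584 ≈ 2.6200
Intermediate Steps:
-20136/(-35837) + (-23324 - 1*18727)/(-20432) = -20136*(-1/35837) + (-23324 - 18727)*(-1/20432) = 20136/35837 - 42051*(-1/20432) = 20136/35837 + 42051/20432 = 1918400439/732221584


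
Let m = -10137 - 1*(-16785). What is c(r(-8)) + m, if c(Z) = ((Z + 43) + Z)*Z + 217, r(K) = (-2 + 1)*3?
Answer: 6754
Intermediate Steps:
r(K) = -3 (r(K) = -1*3 = -3)
c(Z) = 217 + Z*(43 + 2*Z) (c(Z) = ((43 + Z) + Z)*Z + 217 = (43 + 2*Z)*Z + 217 = Z*(43 + 2*Z) + 217 = 217 + Z*(43 + 2*Z))
m = 6648 (m = -10137 + 16785 = 6648)
c(r(-8)) + m = (217 + 2*(-3)² + 43*(-3)) + 6648 = (217 + 2*9 - 129) + 6648 = (217 + 18 - 129) + 6648 = 106 + 6648 = 6754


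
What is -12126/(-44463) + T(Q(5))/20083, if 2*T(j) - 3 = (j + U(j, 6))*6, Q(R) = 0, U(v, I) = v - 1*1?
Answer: 162306509/595300286 ≈ 0.27265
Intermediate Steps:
U(v, I) = -1 + v (U(v, I) = v - 1 = -1 + v)
T(j) = -3/2 + 6*j (T(j) = 3/2 + ((j + (-1 + j))*6)/2 = 3/2 + ((-1 + 2*j)*6)/2 = 3/2 + (-6 + 12*j)/2 = 3/2 + (-3 + 6*j) = -3/2 + 6*j)
-12126/(-44463) + T(Q(5))/20083 = -12126/(-44463) + (-3/2 + 6*0)/20083 = -12126*(-1/44463) + (-3/2 + 0)*(1/20083) = 4042/14821 - 3/2*1/20083 = 4042/14821 - 3/40166 = 162306509/595300286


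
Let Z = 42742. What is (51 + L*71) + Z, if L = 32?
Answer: 45065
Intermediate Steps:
(51 + L*71) + Z = (51 + 32*71) + 42742 = (51 + 2272) + 42742 = 2323 + 42742 = 45065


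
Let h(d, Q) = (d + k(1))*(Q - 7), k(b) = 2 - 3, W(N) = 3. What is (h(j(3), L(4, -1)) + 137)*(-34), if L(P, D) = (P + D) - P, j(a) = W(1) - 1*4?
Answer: -5202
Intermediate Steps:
j(a) = -1 (j(a) = 3 - 1*4 = 3 - 4 = -1)
k(b) = -1
L(P, D) = D (L(P, D) = (D + P) - P = D)
h(d, Q) = (-1 + d)*(-7 + Q) (h(d, Q) = (d - 1)*(Q - 7) = (-1 + d)*(-7 + Q))
(h(j(3), L(4, -1)) + 137)*(-34) = ((7 - 1*(-1) - 7*(-1) - 1*(-1)) + 137)*(-34) = ((7 + 1 + 7 + 1) + 137)*(-34) = (16 + 137)*(-34) = 153*(-34) = -5202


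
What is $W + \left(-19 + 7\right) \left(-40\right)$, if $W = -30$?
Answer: $450$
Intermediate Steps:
$W + \left(-19 + 7\right) \left(-40\right) = -30 + \left(-19 + 7\right) \left(-40\right) = -30 - -480 = -30 + 480 = 450$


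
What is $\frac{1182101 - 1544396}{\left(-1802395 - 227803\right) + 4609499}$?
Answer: $- \frac{40255}{286589} \approx -0.14046$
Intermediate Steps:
$\frac{1182101 - 1544396}{\left(-1802395 - 227803\right) + 4609499} = - \frac{362295}{\left(-1802395 - 227803\right) + 4609499} = - \frac{362295}{-2030198 + 4609499} = - \frac{362295}{2579301} = \left(-362295\right) \frac{1}{2579301} = - \frac{40255}{286589}$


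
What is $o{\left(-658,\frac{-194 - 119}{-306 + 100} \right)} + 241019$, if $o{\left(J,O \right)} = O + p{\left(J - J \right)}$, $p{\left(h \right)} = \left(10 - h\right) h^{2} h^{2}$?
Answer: $\frac{49650227}{206} \approx 2.4102 \cdot 10^{5}$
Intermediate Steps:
$p{\left(h \right)} = h^{4} \left(10 - h\right)$ ($p{\left(h \right)} = h^{2} \left(10 - h\right) h^{2} = h^{4} \left(10 - h\right)$)
$o{\left(J,O \right)} = O$ ($o{\left(J,O \right)} = O + \left(J - J\right)^{4} \left(10 - \left(J - J\right)\right) = O + 0^{4} \left(10 - 0\right) = O + 0 \left(10 + 0\right) = O + 0 \cdot 10 = O + 0 = O$)
$o{\left(-658,\frac{-194 - 119}{-306 + 100} \right)} + 241019 = \frac{-194 - 119}{-306 + 100} + 241019 = - \frac{313}{-206} + 241019 = \left(-313\right) \left(- \frac{1}{206}\right) + 241019 = \frac{313}{206} + 241019 = \frac{49650227}{206}$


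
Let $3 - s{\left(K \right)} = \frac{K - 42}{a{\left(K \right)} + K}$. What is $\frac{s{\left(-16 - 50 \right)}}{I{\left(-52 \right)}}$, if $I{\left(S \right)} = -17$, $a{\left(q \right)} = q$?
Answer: $- \frac{24}{187} \approx -0.12834$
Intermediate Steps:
$s{\left(K \right)} = 3 - \frac{-42 + K}{2 K}$ ($s{\left(K \right)} = 3 - \frac{K - 42}{K + K} = 3 - \frac{-42 + K}{2 K}$)
$\frac{s{\left(-16 - 50 \right)}}{I{\left(-52 \right)}} = \frac{\frac{5}{2} + \frac{21}{-16 - 50}}{-17} = \left(\frac{5}{2} + \frac{21}{-16 - 50}\right) \left(- \frac{1}{17}\right) = \left(\frac{5}{2} + \frac{21}{-66}\right) \left(- \frac{1}{17}\right) = \left(\frac{5}{2} + 21 \left(- \frac{1}{66}\right)\right) \left(- \frac{1}{17}\right) = \left(\frac{5}{2} - \frac{7}{22}\right) \left(- \frac{1}{17}\right) = \frac{24}{11} \left(- \frac{1}{17}\right) = - \frac{24}{187}$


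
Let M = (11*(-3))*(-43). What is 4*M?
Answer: 5676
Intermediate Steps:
M = 1419 (M = -33*(-43) = 1419)
4*M = 4*1419 = 5676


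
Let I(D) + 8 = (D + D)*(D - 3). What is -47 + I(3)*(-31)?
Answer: 201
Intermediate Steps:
I(D) = -8 + 2*D*(-3 + D) (I(D) = -8 + (D + D)*(D - 3) = -8 + (2*D)*(-3 + D) = -8 + 2*D*(-3 + D))
-47 + I(3)*(-31) = -47 + (-8 - 6*3 + 2*3²)*(-31) = -47 + (-8 - 18 + 2*9)*(-31) = -47 + (-8 - 18 + 18)*(-31) = -47 - 8*(-31) = -47 + 248 = 201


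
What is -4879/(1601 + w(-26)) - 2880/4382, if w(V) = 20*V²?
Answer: -32464129/33130111 ≈ -0.97990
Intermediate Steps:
-4879/(1601 + w(-26)) - 2880/4382 = -4879/(1601 + 20*(-26)²) - 2880/4382 = -4879/(1601 + 20*676) - 2880*1/4382 = -4879/(1601 + 13520) - 1440/2191 = -4879/15121 - 1440/2191 = -32464129/33130111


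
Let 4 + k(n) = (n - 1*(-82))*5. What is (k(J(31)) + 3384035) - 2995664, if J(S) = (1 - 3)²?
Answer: 388797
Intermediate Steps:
J(S) = 4 (J(S) = (-2)² = 4)
k(n) = 406 + 5*n (k(n) = -4 + (n - 1*(-82))*5 = -4 + (n + 82)*5 = -4 + (82 + n)*5 = -4 + (410 + 5*n) = 406 + 5*n)
(k(J(31)) + 3384035) - 2995664 = ((406 + 5*4) + 3384035) - 2995664 = ((406 + 20) + 3384035) - 2995664 = (426 + 3384035) - 2995664 = 3384461 - 2995664 = 388797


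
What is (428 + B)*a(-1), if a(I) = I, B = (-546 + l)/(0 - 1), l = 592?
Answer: -382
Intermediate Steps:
B = -46 (B = (-546 + 592)/(0 - 1) = 46/(-1) = 46*(-1) = -46)
(428 + B)*a(-1) = (428 - 46)*(-1) = 382*(-1) = -382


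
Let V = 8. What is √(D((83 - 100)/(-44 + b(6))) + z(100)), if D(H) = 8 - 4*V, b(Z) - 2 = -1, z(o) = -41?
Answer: I*√65 ≈ 8.0623*I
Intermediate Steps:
b(Z) = 1 (b(Z) = 2 - 1 = 1)
D(H) = -24 (D(H) = 8 - 4*8 = 8 - 32 = -24)
√(D((83 - 100)/(-44 + b(6))) + z(100)) = √(-24 - 41) = √(-65) = I*√65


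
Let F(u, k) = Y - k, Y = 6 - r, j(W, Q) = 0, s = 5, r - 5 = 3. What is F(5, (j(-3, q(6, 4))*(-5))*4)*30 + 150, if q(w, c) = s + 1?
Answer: 90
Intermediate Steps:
r = 8 (r = 5 + 3 = 8)
q(w, c) = 6 (q(w, c) = 5 + 1 = 6)
Y = -2 (Y = 6 - 1*8 = 6 - 8 = -2)
F(u, k) = -2 - k
F(5, (j(-3, q(6, 4))*(-5))*4)*30 + 150 = (-2 - 0*(-5)*4)*30 + 150 = (-2 - 0*4)*30 + 150 = (-2 - 1*0)*30 + 150 = (-2 + 0)*30 + 150 = -2*30 + 150 = -60 + 150 = 90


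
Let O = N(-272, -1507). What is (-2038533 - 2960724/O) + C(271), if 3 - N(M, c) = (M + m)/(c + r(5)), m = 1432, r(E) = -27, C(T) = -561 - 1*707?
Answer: -8147541989/2881 ≈ -2.8280e+6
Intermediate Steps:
C(T) = -1268 (C(T) = -561 - 707 = -1268)
N(M, c) = 3 - (1432 + M)/(-27 + c) (N(M, c) = 3 - (M + 1432)/(c - 27) = 3 - (1432 + M)/(-27 + c))
O = 2881/767 (O = (-1513 - 1*(-272) + 3*(-1507))/(-27 - 1507) = (-1513 + 272 - 4521)/(-1534) = -1/1534*(-5762) = 2881/767 ≈ 3.7562)
(-2038533 - 2960724/O) + C(271) = (-2038533 - 2960724/2881/767) - 1268 = (-2038533 - 2960724*767/2881) - 1268 = (-2038533 - 2270875308/2881) - 1268 = -8143888881/2881 - 1268 = -8147541989/2881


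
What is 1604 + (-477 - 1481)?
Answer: -354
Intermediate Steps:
1604 + (-477 - 1481) = 1604 - 1958 = -354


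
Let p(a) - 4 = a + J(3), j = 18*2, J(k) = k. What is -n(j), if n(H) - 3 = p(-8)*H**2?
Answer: 1293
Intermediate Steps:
j = 36
p(a) = 7 + a (p(a) = 4 + (a + 3) = 4 + (3 + a) = 7 + a)
n(H) = 3 - H**2 (n(H) = 3 + (7 - 8)*H**2 = 3 - H**2)
-n(j) = -(3 - 1*36**2) = -(3 - 1*1296) = -(3 - 1296) = -1*(-1293) = 1293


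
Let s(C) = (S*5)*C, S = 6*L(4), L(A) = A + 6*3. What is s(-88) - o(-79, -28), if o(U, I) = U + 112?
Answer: -58113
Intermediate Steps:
L(A) = 18 + A (L(A) = A + 18 = 18 + A)
S = 132 (S = 6*(18 + 4) = 6*22 = 132)
o(U, I) = 112 + U
s(C) = 660*C (s(C) = (132*5)*C = 660*C)
s(-88) - o(-79, -28) = 660*(-88) - (112 - 79) = -58080 - 1*33 = -58080 - 33 = -58113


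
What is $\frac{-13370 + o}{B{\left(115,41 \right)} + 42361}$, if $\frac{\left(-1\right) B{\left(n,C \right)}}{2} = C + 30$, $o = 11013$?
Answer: $- \frac{2357}{42219} \approx -0.055828$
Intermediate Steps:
$B{\left(n,C \right)} = -60 - 2 C$ ($B{\left(n,C \right)} = - 2 \left(C + 30\right) = - 2 \left(30 + C\right) = -60 - 2 C$)
$\frac{-13370 + o}{B{\left(115,41 \right)} + 42361} = \frac{-13370 + 11013}{\left(-60 - 82\right) + 42361} = - \frac{2357}{\left(-60 - 82\right) + 42361} = - \frac{2357}{-142 + 42361} = - \frac{2357}{42219}$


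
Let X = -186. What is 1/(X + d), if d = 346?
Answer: 1/160 ≈ 0.0062500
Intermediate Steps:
1/(X + d) = 1/(-186 + 346) = 1/160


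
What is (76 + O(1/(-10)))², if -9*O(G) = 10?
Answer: 454276/81 ≈ 5608.3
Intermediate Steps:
O(G) = -10/9 (O(G) = -⅑*10 = -10/9)
(76 + O(1/(-10)))² = (76 - 10/9)² = (674/9)² = 454276/81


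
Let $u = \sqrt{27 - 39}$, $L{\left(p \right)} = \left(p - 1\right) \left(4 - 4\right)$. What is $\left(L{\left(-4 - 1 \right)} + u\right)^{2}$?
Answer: $-12$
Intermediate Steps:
$L{\left(p \right)} = 0$ ($L{\left(p \right)} = \left(-1 + p\right) 0 = 0$)
$u = 2 i \sqrt{3}$ ($u = \sqrt{27 - 39} = \sqrt{-12} = 2 i \sqrt{3} \approx 3.4641 i$)
$\left(L{\left(-4 - 1 \right)} + u\right)^{2} = \left(0 + 2 i \sqrt{3}\right)^{2} = \left(2 i \sqrt{3}\right)^{2} = -12$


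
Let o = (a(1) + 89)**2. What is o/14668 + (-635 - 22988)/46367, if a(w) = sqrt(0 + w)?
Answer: 7267634/170027789 ≈ 0.042744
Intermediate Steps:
a(w) = sqrt(w)
o = 8100 (o = (sqrt(1) + 89)**2 = (1 + 89)**2 = 90**2 = 8100)
o/14668 + (-635 - 22988)/46367 = 8100/14668 + (-635 - 22988)/46367 = 8100*(1/14668) - 23623*1/46367 = 2025/3667 - 23623/46367 = 7267634/170027789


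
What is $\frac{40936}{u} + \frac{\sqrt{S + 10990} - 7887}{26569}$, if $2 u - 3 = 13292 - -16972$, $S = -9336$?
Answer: $\frac{1936541339}{804163923} + \frac{\sqrt{1654}}{26569} \approx 2.4097$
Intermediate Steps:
$u = \frac{30267}{2}$ ($u = \frac{3}{2} + \frac{13292 - -16972}{2} = \frac{3}{2} + \frac{13292 + 16972}{2} = \frac{3}{2} + \frac{1}{2} \cdot 30264 = \frac{3}{2} + 15132 = \frac{30267}{2} \approx 15134.0$)
$\frac{40936}{u} + \frac{\sqrt{S + 10990} - 7887}{26569} = \frac{40936}{\frac{30267}{2}} + \frac{\sqrt{-9336 + 10990} - 7887}{26569} = 40936 \cdot \frac{2}{30267} + \left(\sqrt{1654} - 7887\right) \frac{1}{26569} = \frac{81872}{30267} + \left(-7887 + \sqrt{1654}\right) \frac{1}{26569} = \frac{81872}{30267} - \left(\frac{7887}{26569} - \frac{\sqrt{1654}}{26569}\right) = \frac{1936541339}{804163923} + \frac{\sqrt{1654}}{26569}$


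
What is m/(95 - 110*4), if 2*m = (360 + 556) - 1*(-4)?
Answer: -4/3 ≈ -1.3333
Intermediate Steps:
m = 460 (m = ((360 + 556) - 1*(-4))/2 = (916 + 4)/2 = (1/2)*920 = 460)
m/(95 - 110*4) = 460/(95 - 110*4) = 460/(95 - 440) = 460/(-345) = -1/345*460 = -4/3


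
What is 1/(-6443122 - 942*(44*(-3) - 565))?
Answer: -1/5786548 ≈ -1.7281e-7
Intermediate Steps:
1/(-6443122 - 942*(44*(-3) - 565)) = 1/(-6443122 - 942*(-132 - 565)) = 1/(-6443122 - 942*(-697)) = 1/(-6443122 + 656574) = 1/(-5786548) = -1/5786548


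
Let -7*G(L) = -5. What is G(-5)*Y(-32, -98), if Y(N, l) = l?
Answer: -70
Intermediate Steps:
G(L) = 5/7 (G(L) = -⅐*(-5) = 5/7)
G(-5)*Y(-32, -98) = (5/7)*(-98) = -70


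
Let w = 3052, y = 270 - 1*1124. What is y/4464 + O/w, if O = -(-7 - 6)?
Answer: -318547/1703016 ≈ -0.18705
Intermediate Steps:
y = -854 (y = 270 - 1124 = -854)
O = 13 (O = -1*(-13) = 13)
y/4464 + O/w = -854/4464 + 13/3052 = -854*1/4464 + 13*(1/3052) = -427/2232 + 13/3052 = -318547/1703016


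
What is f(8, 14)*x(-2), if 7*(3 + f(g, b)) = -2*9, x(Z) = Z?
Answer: 78/7 ≈ 11.143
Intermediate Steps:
f(g, b) = -39/7 (f(g, b) = -3 + (-2*9)/7 = -3 + (⅐)*(-18) = -3 - 18/7 = -39/7)
f(8, 14)*x(-2) = -39/7*(-2) = 78/7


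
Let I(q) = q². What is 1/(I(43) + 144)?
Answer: 1/1993 ≈ 0.00050176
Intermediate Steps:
1/(I(43) + 144) = 1/(43² + 144) = 1/(1849 + 144) = 1/1993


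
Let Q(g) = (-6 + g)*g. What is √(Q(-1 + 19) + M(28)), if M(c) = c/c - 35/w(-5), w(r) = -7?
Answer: √222 ≈ 14.900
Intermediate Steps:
Q(g) = g*(-6 + g)
M(c) = 6 (M(c) = c/c - 35/(-7) = 1 - 35*(-⅐) = 1 + 5 = 6)
√(Q(-1 + 19) + M(28)) = √((-1 + 19)*(-6 + (-1 + 19)) + 6) = √(18*(-6 + 18) + 6) = √(18*12 + 6) = √(216 + 6) = √222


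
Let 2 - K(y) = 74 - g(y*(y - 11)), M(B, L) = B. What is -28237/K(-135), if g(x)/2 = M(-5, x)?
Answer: 28237/82 ≈ 344.35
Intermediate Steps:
g(x) = -10 (g(x) = 2*(-5) = -10)
K(y) = -82 (K(y) = 2 - (74 - 1*(-10)) = 2 - (74 + 10) = 2 - 1*84 = 2 - 84 = -82)
-28237/K(-135) = -28237/(-82) = -28237*(-1/82) = 28237/82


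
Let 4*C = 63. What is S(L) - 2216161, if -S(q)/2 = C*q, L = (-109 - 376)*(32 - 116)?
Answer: -3499471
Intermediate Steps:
L = 40740 (L = -485*(-84) = 40740)
C = 63/4 (C = (¼)*63 = 63/4 ≈ 15.750)
S(q) = -63*q/2
S(L) - 2216161 = -63/2*40740 - 2216161 = -1283310 - 2216161 = -3499471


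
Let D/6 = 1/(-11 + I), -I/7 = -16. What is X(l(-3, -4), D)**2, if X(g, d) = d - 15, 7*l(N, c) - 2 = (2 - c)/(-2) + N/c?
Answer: 2277081/10201 ≈ 223.22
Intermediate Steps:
I = 112 (I = -7*(-16) = 112)
l(N, c) = 1/7 + c/14 + N/(7*c) (l(N, c) = 2/7 + ((2 - c)/(-2) + N/c)/7 = 2/7 + ((2 - c)*(-1/2) + N/c)/7 = 2/7 + ((-1 + c/2) + N/c)/7 = 2/7 + (-1 + c/2 + N/c)/7 = 2/7 + (-1/7 + c/14 + N/(7*c)) = 1/7 + c/14 + N/(7*c))
D = 6/101 (D = 6/(-11 + 112) = 6/101 ≈ 0.059406)
X(g, d) = -15 + d
X(l(-3, -4), D)**2 = (-15 + 6/101)**2 = (-1509/101)**2 = 2277081/10201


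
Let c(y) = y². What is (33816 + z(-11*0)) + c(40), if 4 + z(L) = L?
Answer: 35412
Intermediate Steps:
z(L) = -4 + L
(33816 + z(-11*0)) + c(40) = (33816 + (-4 - 11*0)) + 40² = (33816 + (-4 + 0)) + 1600 = (33816 - 4) + 1600 = 33812 + 1600 = 35412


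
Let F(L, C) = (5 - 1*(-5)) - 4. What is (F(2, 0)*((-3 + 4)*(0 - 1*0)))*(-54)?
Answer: 0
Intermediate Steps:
F(L, C) = 6 (F(L, C) = (5 + 5) - 4 = 10 - 4 = 6)
(F(2, 0)*((-3 + 4)*(0 - 1*0)))*(-54) = (6*((-3 + 4)*(0 - 1*0)))*(-54) = (6*(1*(0 + 0)))*(-54) = (6*(1*0))*(-54) = (6*0)*(-54) = 0*(-54) = 0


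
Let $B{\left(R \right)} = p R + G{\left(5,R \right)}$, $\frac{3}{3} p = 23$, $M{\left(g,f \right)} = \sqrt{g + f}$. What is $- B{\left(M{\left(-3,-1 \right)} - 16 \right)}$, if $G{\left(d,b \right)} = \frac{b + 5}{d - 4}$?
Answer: $379 - 48 i \approx 379.0 - 48.0 i$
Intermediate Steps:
$M{\left(g,f \right)} = \sqrt{f + g}$
$p = 23$
$G{\left(d,b \right)} = \frac{5 + b}{-4 + d}$
$B{\left(R \right)} = 5 + 24 R$ ($B{\left(R \right)} = 23 R + \frac{5 + R}{-4 + 5} = 23 R + \frac{5 + R}{1} = 23 R + 1 \left(5 + R\right) = 23 R + \left(5 + R\right) = 5 + 24 R$)
$- B{\left(M{\left(-3,-1 \right)} - 16 \right)} = - (5 + 24 \left(\sqrt{-1 - 3} - 16\right)) = - (5 + 24 \left(\sqrt{-4} - 16\right)) = - (5 + 24 \left(2 i - 16\right)) = - (5 + 24 \left(-16 + 2 i\right)) = - (5 - \left(384 - 48 i\right)) = - (-379 + 48 i) = 379 - 48 i$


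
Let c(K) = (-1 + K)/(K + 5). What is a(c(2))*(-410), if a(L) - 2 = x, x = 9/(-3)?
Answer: 410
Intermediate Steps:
c(K) = (-1 + K)/(5 + K)
x = -3 (x = 9*(-1/3) = -3)
a(L) = -1 (a(L) = 2 - 3 = -1)
a(c(2))*(-410) = -1*(-410) = 410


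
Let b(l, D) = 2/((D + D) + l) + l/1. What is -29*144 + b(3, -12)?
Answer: -87635/21 ≈ -4173.1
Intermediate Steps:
b(l, D) = l + 2/(l + 2*D) (b(l, D) = 2/(2*D + l) + l*1 = 2/(l + 2*D) + l = l + 2/(l + 2*D))
-29*144 + b(3, -12) = -29*144 + (2 + 3² + 2*(-12)*3)/(3 + 2*(-12)) = -4176 + (2 + 9 - 72)/(3 - 24) = -4176 - 61/(-21) = -4176 - 1/21*(-61) = -4176 + 61/21 = -87635/21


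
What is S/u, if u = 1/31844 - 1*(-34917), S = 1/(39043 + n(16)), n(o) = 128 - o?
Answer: 31844/43536325038095 ≈ 7.3144e-10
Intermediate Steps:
S = 1/39155 (S = 1/(39043 + (128 - 1*16)) = 1/(39043 + (128 - 16)) = 1/(39043 + 112) = 1/39155 ≈ 2.5540e-5)
u = 1111896949/31844 (u = 1/31844 + 34917 = 1111896949/31844 ≈ 34917.)
S/u = 1/(39155*(1111896949/31844)) = (1/39155)*(31844/1111896949) = 31844/43536325038095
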